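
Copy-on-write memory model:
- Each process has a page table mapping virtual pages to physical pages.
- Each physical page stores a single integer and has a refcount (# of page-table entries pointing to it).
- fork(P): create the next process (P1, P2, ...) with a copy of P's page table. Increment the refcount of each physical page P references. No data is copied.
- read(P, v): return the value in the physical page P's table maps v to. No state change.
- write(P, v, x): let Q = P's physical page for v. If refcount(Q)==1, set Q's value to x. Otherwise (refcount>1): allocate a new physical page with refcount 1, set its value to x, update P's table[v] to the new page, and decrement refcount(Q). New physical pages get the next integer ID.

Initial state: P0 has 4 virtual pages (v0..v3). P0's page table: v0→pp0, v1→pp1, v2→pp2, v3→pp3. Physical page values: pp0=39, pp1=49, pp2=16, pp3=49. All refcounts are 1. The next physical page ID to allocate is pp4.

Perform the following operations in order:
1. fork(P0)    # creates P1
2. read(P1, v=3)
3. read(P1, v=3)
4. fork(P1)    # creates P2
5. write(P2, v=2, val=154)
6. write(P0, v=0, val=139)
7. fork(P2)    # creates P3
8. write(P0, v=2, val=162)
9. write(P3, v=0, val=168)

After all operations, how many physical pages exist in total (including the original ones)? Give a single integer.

Op 1: fork(P0) -> P1. 4 ppages; refcounts: pp0:2 pp1:2 pp2:2 pp3:2
Op 2: read(P1, v3) -> 49. No state change.
Op 3: read(P1, v3) -> 49. No state change.
Op 4: fork(P1) -> P2. 4 ppages; refcounts: pp0:3 pp1:3 pp2:3 pp3:3
Op 5: write(P2, v2, 154). refcount(pp2)=3>1 -> COPY to pp4. 5 ppages; refcounts: pp0:3 pp1:3 pp2:2 pp3:3 pp4:1
Op 6: write(P0, v0, 139). refcount(pp0)=3>1 -> COPY to pp5. 6 ppages; refcounts: pp0:2 pp1:3 pp2:2 pp3:3 pp4:1 pp5:1
Op 7: fork(P2) -> P3. 6 ppages; refcounts: pp0:3 pp1:4 pp2:2 pp3:4 pp4:2 pp5:1
Op 8: write(P0, v2, 162). refcount(pp2)=2>1 -> COPY to pp6. 7 ppages; refcounts: pp0:3 pp1:4 pp2:1 pp3:4 pp4:2 pp5:1 pp6:1
Op 9: write(P3, v0, 168). refcount(pp0)=3>1 -> COPY to pp7. 8 ppages; refcounts: pp0:2 pp1:4 pp2:1 pp3:4 pp4:2 pp5:1 pp6:1 pp7:1

Answer: 8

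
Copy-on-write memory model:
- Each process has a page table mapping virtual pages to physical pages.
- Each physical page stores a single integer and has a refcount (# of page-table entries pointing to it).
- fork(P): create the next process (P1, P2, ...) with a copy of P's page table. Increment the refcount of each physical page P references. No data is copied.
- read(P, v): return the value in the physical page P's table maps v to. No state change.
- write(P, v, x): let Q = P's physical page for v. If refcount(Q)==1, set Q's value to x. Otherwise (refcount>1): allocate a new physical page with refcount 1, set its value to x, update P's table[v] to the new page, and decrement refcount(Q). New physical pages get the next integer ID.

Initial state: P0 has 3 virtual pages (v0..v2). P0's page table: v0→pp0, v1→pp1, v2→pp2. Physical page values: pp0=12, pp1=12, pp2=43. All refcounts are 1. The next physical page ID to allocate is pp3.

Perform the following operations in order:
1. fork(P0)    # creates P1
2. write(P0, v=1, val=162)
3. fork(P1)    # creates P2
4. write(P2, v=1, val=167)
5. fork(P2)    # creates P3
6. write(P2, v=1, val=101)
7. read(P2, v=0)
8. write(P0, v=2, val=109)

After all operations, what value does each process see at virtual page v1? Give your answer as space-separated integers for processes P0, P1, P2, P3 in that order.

Answer: 162 12 101 167

Derivation:
Op 1: fork(P0) -> P1. 3 ppages; refcounts: pp0:2 pp1:2 pp2:2
Op 2: write(P0, v1, 162). refcount(pp1)=2>1 -> COPY to pp3. 4 ppages; refcounts: pp0:2 pp1:1 pp2:2 pp3:1
Op 3: fork(P1) -> P2. 4 ppages; refcounts: pp0:3 pp1:2 pp2:3 pp3:1
Op 4: write(P2, v1, 167). refcount(pp1)=2>1 -> COPY to pp4. 5 ppages; refcounts: pp0:3 pp1:1 pp2:3 pp3:1 pp4:1
Op 5: fork(P2) -> P3. 5 ppages; refcounts: pp0:4 pp1:1 pp2:4 pp3:1 pp4:2
Op 6: write(P2, v1, 101). refcount(pp4)=2>1 -> COPY to pp5. 6 ppages; refcounts: pp0:4 pp1:1 pp2:4 pp3:1 pp4:1 pp5:1
Op 7: read(P2, v0) -> 12. No state change.
Op 8: write(P0, v2, 109). refcount(pp2)=4>1 -> COPY to pp6. 7 ppages; refcounts: pp0:4 pp1:1 pp2:3 pp3:1 pp4:1 pp5:1 pp6:1
P0: v1 -> pp3 = 162
P1: v1 -> pp1 = 12
P2: v1 -> pp5 = 101
P3: v1 -> pp4 = 167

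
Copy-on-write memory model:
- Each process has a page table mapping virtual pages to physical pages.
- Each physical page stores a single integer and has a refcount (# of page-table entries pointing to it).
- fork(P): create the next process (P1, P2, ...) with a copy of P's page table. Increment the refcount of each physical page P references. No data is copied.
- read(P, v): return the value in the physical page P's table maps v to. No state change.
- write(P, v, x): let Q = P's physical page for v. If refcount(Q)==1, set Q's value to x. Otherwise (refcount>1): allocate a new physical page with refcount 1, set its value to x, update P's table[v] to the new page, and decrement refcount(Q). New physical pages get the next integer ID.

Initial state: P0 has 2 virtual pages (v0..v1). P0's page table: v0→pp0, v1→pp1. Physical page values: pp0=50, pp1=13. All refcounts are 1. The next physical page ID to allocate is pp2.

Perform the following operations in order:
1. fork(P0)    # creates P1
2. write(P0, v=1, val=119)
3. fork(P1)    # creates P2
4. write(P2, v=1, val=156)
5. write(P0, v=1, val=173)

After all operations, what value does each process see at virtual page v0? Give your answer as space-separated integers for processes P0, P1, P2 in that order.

Op 1: fork(P0) -> P1. 2 ppages; refcounts: pp0:2 pp1:2
Op 2: write(P0, v1, 119). refcount(pp1)=2>1 -> COPY to pp2. 3 ppages; refcounts: pp0:2 pp1:1 pp2:1
Op 3: fork(P1) -> P2. 3 ppages; refcounts: pp0:3 pp1:2 pp2:1
Op 4: write(P2, v1, 156). refcount(pp1)=2>1 -> COPY to pp3. 4 ppages; refcounts: pp0:3 pp1:1 pp2:1 pp3:1
Op 5: write(P0, v1, 173). refcount(pp2)=1 -> write in place. 4 ppages; refcounts: pp0:3 pp1:1 pp2:1 pp3:1
P0: v0 -> pp0 = 50
P1: v0 -> pp0 = 50
P2: v0 -> pp0 = 50

Answer: 50 50 50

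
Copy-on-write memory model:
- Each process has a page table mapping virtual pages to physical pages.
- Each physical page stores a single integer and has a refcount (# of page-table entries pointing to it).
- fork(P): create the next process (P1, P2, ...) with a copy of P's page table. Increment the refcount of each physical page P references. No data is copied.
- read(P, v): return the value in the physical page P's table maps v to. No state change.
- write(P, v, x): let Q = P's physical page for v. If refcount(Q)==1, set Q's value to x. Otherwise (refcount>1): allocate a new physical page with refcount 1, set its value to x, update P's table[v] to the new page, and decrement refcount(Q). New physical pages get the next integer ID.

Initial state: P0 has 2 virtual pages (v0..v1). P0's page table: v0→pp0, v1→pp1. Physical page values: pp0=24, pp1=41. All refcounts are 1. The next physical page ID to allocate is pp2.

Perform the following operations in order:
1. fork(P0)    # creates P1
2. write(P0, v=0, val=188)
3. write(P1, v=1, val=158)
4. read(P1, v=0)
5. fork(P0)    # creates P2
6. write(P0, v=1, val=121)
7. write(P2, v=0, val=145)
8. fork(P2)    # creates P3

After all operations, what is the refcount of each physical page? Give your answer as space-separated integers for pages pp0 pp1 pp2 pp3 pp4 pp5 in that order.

Answer: 1 2 1 1 1 2

Derivation:
Op 1: fork(P0) -> P1. 2 ppages; refcounts: pp0:2 pp1:2
Op 2: write(P0, v0, 188). refcount(pp0)=2>1 -> COPY to pp2. 3 ppages; refcounts: pp0:1 pp1:2 pp2:1
Op 3: write(P1, v1, 158). refcount(pp1)=2>1 -> COPY to pp3. 4 ppages; refcounts: pp0:1 pp1:1 pp2:1 pp3:1
Op 4: read(P1, v0) -> 24. No state change.
Op 5: fork(P0) -> P2. 4 ppages; refcounts: pp0:1 pp1:2 pp2:2 pp3:1
Op 6: write(P0, v1, 121). refcount(pp1)=2>1 -> COPY to pp4. 5 ppages; refcounts: pp0:1 pp1:1 pp2:2 pp3:1 pp4:1
Op 7: write(P2, v0, 145). refcount(pp2)=2>1 -> COPY to pp5. 6 ppages; refcounts: pp0:1 pp1:1 pp2:1 pp3:1 pp4:1 pp5:1
Op 8: fork(P2) -> P3. 6 ppages; refcounts: pp0:1 pp1:2 pp2:1 pp3:1 pp4:1 pp5:2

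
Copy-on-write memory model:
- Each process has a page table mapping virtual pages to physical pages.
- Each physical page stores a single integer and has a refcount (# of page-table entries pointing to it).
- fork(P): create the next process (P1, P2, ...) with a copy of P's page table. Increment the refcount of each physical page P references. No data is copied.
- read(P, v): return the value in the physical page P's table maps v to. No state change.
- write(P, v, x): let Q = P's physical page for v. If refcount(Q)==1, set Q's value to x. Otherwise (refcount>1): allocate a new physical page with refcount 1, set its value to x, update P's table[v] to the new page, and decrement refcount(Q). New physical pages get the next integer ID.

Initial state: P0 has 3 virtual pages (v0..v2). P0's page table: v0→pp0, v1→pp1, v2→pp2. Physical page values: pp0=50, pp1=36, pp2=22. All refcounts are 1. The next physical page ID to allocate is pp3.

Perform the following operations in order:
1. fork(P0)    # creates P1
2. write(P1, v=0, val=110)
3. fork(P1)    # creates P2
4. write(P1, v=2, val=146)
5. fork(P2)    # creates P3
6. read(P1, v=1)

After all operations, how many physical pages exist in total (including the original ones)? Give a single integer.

Op 1: fork(P0) -> P1. 3 ppages; refcounts: pp0:2 pp1:2 pp2:2
Op 2: write(P1, v0, 110). refcount(pp0)=2>1 -> COPY to pp3. 4 ppages; refcounts: pp0:1 pp1:2 pp2:2 pp3:1
Op 3: fork(P1) -> P2. 4 ppages; refcounts: pp0:1 pp1:3 pp2:3 pp3:2
Op 4: write(P1, v2, 146). refcount(pp2)=3>1 -> COPY to pp4. 5 ppages; refcounts: pp0:1 pp1:3 pp2:2 pp3:2 pp4:1
Op 5: fork(P2) -> P3. 5 ppages; refcounts: pp0:1 pp1:4 pp2:3 pp3:3 pp4:1
Op 6: read(P1, v1) -> 36. No state change.

Answer: 5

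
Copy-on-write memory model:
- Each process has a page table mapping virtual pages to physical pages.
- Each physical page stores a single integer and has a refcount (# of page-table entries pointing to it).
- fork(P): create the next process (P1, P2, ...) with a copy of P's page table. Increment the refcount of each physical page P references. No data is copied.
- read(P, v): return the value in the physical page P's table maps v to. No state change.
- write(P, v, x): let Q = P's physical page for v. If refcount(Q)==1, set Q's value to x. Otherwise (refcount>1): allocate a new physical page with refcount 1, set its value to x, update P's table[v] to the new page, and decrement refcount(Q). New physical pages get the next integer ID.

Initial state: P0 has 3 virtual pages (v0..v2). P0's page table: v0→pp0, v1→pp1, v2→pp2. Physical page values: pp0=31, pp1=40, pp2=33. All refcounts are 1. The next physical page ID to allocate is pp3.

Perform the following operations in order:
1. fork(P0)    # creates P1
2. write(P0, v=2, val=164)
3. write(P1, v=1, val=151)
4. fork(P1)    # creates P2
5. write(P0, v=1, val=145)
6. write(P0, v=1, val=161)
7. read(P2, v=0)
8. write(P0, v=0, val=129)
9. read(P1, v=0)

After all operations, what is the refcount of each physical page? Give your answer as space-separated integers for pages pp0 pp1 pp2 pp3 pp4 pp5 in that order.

Op 1: fork(P0) -> P1. 3 ppages; refcounts: pp0:2 pp1:2 pp2:2
Op 2: write(P0, v2, 164). refcount(pp2)=2>1 -> COPY to pp3. 4 ppages; refcounts: pp0:2 pp1:2 pp2:1 pp3:1
Op 3: write(P1, v1, 151). refcount(pp1)=2>1 -> COPY to pp4. 5 ppages; refcounts: pp0:2 pp1:1 pp2:1 pp3:1 pp4:1
Op 4: fork(P1) -> P2. 5 ppages; refcounts: pp0:3 pp1:1 pp2:2 pp3:1 pp4:2
Op 5: write(P0, v1, 145). refcount(pp1)=1 -> write in place. 5 ppages; refcounts: pp0:3 pp1:1 pp2:2 pp3:1 pp4:2
Op 6: write(P0, v1, 161). refcount(pp1)=1 -> write in place. 5 ppages; refcounts: pp0:3 pp1:1 pp2:2 pp3:1 pp4:2
Op 7: read(P2, v0) -> 31. No state change.
Op 8: write(P0, v0, 129). refcount(pp0)=3>1 -> COPY to pp5. 6 ppages; refcounts: pp0:2 pp1:1 pp2:2 pp3:1 pp4:2 pp5:1
Op 9: read(P1, v0) -> 31. No state change.

Answer: 2 1 2 1 2 1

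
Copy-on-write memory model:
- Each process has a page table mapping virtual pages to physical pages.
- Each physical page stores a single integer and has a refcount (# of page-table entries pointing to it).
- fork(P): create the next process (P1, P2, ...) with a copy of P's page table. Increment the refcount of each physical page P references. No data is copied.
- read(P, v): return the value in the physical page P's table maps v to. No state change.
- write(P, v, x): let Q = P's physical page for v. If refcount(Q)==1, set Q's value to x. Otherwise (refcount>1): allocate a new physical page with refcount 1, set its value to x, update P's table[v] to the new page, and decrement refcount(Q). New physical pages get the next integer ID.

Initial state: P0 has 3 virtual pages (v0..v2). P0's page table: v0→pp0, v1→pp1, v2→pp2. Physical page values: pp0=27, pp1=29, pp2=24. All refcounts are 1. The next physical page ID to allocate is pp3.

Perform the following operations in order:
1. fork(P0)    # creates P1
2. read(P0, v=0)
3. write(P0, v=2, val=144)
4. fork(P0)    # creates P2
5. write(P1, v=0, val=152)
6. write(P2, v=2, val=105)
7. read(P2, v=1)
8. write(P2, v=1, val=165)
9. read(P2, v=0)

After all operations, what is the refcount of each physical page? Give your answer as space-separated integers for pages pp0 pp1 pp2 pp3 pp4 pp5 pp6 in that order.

Answer: 2 2 1 1 1 1 1

Derivation:
Op 1: fork(P0) -> P1. 3 ppages; refcounts: pp0:2 pp1:2 pp2:2
Op 2: read(P0, v0) -> 27. No state change.
Op 3: write(P0, v2, 144). refcount(pp2)=2>1 -> COPY to pp3. 4 ppages; refcounts: pp0:2 pp1:2 pp2:1 pp3:1
Op 4: fork(P0) -> P2. 4 ppages; refcounts: pp0:3 pp1:3 pp2:1 pp3:2
Op 5: write(P1, v0, 152). refcount(pp0)=3>1 -> COPY to pp4. 5 ppages; refcounts: pp0:2 pp1:3 pp2:1 pp3:2 pp4:1
Op 6: write(P2, v2, 105). refcount(pp3)=2>1 -> COPY to pp5. 6 ppages; refcounts: pp0:2 pp1:3 pp2:1 pp3:1 pp4:1 pp5:1
Op 7: read(P2, v1) -> 29. No state change.
Op 8: write(P2, v1, 165). refcount(pp1)=3>1 -> COPY to pp6. 7 ppages; refcounts: pp0:2 pp1:2 pp2:1 pp3:1 pp4:1 pp5:1 pp6:1
Op 9: read(P2, v0) -> 27. No state change.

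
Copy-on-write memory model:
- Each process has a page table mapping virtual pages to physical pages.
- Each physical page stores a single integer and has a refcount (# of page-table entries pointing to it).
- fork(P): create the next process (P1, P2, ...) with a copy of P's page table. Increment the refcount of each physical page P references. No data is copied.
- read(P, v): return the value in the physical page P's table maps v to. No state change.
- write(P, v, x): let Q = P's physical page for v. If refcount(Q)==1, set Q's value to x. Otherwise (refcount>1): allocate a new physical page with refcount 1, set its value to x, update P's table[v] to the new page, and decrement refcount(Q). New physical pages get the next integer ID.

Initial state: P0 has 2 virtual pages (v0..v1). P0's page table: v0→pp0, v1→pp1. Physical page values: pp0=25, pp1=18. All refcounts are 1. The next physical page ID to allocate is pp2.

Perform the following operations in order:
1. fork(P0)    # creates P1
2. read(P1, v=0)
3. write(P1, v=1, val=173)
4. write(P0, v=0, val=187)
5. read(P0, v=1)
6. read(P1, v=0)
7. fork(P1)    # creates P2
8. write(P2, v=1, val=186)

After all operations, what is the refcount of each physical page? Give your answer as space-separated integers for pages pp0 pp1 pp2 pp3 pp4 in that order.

Op 1: fork(P0) -> P1. 2 ppages; refcounts: pp0:2 pp1:2
Op 2: read(P1, v0) -> 25. No state change.
Op 3: write(P1, v1, 173). refcount(pp1)=2>1 -> COPY to pp2. 3 ppages; refcounts: pp0:2 pp1:1 pp2:1
Op 4: write(P0, v0, 187). refcount(pp0)=2>1 -> COPY to pp3. 4 ppages; refcounts: pp0:1 pp1:1 pp2:1 pp3:1
Op 5: read(P0, v1) -> 18. No state change.
Op 6: read(P1, v0) -> 25. No state change.
Op 7: fork(P1) -> P2. 4 ppages; refcounts: pp0:2 pp1:1 pp2:2 pp3:1
Op 8: write(P2, v1, 186). refcount(pp2)=2>1 -> COPY to pp4. 5 ppages; refcounts: pp0:2 pp1:1 pp2:1 pp3:1 pp4:1

Answer: 2 1 1 1 1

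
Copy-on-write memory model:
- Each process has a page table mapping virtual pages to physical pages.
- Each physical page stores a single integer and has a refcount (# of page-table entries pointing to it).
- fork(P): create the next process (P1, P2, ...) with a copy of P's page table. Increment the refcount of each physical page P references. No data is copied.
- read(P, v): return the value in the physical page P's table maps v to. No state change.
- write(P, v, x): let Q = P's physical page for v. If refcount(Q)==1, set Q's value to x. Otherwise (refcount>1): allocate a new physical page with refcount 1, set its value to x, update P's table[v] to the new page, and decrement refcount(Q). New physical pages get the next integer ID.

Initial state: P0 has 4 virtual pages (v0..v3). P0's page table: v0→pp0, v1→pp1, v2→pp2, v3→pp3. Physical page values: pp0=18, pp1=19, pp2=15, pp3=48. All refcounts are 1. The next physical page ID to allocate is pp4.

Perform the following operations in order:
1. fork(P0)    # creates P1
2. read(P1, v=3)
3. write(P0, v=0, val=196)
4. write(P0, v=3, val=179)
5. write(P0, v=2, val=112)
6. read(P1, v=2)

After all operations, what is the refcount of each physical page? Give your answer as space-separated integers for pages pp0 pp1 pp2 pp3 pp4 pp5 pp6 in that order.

Op 1: fork(P0) -> P1. 4 ppages; refcounts: pp0:2 pp1:2 pp2:2 pp3:2
Op 2: read(P1, v3) -> 48. No state change.
Op 3: write(P0, v0, 196). refcount(pp0)=2>1 -> COPY to pp4. 5 ppages; refcounts: pp0:1 pp1:2 pp2:2 pp3:2 pp4:1
Op 4: write(P0, v3, 179). refcount(pp3)=2>1 -> COPY to pp5. 6 ppages; refcounts: pp0:1 pp1:2 pp2:2 pp3:1 pp4:1 pp5:1
Op 5: write(P0, v2, 112). refcount(pp2)=2>1 -> COPY to pp6. 7 ppages; refcounts: pp0:1 pp1:2 pp2:1 pp3:1 pp4:1 pp5:1 pp6:1
Op 6: read(P1, v2) -> 15. No state change.

Answer: 1 2 1 1 1 1 1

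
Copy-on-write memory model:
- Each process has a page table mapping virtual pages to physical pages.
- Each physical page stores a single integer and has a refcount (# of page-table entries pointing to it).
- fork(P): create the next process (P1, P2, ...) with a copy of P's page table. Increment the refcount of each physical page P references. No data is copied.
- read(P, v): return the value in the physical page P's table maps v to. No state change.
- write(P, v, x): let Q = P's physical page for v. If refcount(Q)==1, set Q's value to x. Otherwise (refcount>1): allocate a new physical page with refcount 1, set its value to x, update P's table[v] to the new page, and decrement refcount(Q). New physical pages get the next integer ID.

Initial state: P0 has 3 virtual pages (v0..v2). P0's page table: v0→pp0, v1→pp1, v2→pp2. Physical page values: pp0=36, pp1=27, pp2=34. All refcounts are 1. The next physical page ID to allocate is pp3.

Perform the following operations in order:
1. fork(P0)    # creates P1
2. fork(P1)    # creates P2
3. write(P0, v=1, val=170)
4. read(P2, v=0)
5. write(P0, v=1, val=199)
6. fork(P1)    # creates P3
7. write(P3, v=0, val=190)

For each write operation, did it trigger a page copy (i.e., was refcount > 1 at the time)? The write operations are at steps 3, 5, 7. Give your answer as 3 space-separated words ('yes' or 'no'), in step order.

Op 1: fork(P0) -> P1. 3 ppages; refcounts: pp0:2 pp1:2 pp2:2
Op 2: fork(P1) -> P2. 3 ppages; refcounts: pp0:3 pp1:3 pp2:3
Op 3: write(P0, v1, 170). refcount(pp1)=3>1 -> COPY to pp3. 4 ppages; refcounts: pp0:3 pp1:2 pp2:3 pp3:1
Op 4: read(P2, v0) -> 36. No state change.
Op 5: write(P0, v1, 199). refcount(pp3)=1 -> write in place. 4 ppages; refcounts: pp0:3 pp1:2 pp2:3 pp3:1
Op 6: fork(P1) -> P3. 4 ppages; refcounts: pp0:4 pp1:3 pp2:4 pp3:1
Op 7: write(P3, v0, 190). refcount(pp0)=4>1 -> COPY to pp4. 5 ppages; refcounts: pp0:3 pp1:3 pp2:4 pp3:1 pp4:1

yes no yes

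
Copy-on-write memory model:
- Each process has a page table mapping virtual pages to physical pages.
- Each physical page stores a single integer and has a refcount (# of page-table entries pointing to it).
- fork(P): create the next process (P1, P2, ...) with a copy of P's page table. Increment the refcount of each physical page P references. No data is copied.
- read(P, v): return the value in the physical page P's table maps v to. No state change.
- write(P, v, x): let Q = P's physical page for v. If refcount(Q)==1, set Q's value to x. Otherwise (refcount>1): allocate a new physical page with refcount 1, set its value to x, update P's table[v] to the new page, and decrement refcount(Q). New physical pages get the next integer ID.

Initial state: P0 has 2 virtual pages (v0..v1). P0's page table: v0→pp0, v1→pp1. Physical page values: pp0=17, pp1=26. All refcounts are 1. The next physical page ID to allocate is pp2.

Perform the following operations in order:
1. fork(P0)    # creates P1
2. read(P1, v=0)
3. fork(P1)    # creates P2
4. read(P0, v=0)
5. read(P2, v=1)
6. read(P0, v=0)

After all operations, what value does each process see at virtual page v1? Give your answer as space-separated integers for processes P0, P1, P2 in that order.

Answer: 26 26 26

Derivation:
Op 1: fork(P0) -> P1. 2 ppages; refcounts: pp0:2 pp1:2
Op 2: read(P1, v0) -> 17. No state change.
Op 3: fork(P1) -> P2. 2 ppages; refcounts: pp0:3 pp1:3
Op 4: read(P0, v0) -> 17. No state change.
Op 5: read(P2, v1) -> 26. No state change.
Op 6: read(P0, v0) -> 17. No state change.
P0: v1 -> pp1 = 26
P1: v1 -> pp1 = 26
P2: v1 -> pp1 = 26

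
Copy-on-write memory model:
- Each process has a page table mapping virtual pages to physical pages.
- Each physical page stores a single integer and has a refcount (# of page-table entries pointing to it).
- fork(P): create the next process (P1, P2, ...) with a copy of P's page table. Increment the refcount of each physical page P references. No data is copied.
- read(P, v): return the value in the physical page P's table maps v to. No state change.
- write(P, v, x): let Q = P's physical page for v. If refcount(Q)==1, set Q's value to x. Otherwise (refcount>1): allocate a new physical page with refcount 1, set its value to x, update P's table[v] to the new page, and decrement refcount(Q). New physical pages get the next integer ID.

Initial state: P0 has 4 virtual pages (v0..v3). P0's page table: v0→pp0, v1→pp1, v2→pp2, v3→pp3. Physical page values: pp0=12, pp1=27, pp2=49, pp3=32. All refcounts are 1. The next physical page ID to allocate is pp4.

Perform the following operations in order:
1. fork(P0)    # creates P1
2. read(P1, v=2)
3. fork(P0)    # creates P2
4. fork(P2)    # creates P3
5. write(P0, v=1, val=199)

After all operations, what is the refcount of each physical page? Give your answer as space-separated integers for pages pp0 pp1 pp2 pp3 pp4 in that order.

Op 1: fork(P0) -> P1. 4 ppages; refcounts: pp0:2 pp1:2 pp2:2 pp3:2
Op 2: read(P1, v2) -> 49. No state change.
Op 3: fork(P0) -> P2. 4 ppages; refcounts: pp0:3 pp1:3 pp2:3 pp3:3
Op 4: fork(P2) -> P3. 4 ppages; refcounts: pp0:4 pp1:4 pp2:4 pp3:4
Op 5: write(P0, v1, 199). refcount(pp1)=4>1 -> COPY to pp4. 5 ppages; refcounts: pp0:4 pp1:3 pp2:4 pp3:4 pp4:1

Answer: 4 3 4 4 1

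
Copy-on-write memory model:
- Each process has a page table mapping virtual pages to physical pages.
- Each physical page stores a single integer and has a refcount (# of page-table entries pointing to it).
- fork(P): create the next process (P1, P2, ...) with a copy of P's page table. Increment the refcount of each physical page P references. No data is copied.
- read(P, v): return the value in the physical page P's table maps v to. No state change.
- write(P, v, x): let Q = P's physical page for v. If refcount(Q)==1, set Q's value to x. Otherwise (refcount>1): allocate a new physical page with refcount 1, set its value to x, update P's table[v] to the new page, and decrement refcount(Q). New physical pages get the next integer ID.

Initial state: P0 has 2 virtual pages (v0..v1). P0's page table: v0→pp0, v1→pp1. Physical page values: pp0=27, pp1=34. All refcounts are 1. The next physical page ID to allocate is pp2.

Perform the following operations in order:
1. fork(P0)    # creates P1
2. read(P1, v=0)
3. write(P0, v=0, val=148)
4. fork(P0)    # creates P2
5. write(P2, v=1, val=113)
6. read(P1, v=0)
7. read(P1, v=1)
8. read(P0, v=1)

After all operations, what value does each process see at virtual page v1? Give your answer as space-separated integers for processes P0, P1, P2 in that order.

Answer: 34 34 113

Derivation:
Op 1: fork(P0) -> P1. 2 ppages; refcounts: pp0:2 pp1:2
Op 2: read(P1, v0) -> 27. No state change.
Op 3: write(P0, v0, 148). refcount(pp0)=2>1 -> COPY to pp2. 3 ppages; refcounts: pp0:1 pp1:2 pp2:1
Op 4: fork(P0) -> P2. 3 ppages; refcounts: pp0:1 pp1:3 pp2:2
Op 5: write(P2, v1, 113). refcount(pp1)=3>1 -> COPY to pp3. 4 ppages; refcounts: pp0:1 pp1:2 pp2:2 pp3:1
Op 6: read(P1, v0) -> 27. No state change.
Op 7: read(P1, v1) -> 34. No state change.
Op 8: read(P0, v1) -> 34. No state change.
P0: v1 -> pp1 = 34
P1: v1 -> pp1 = 34
P2: v1 -> pp3 = 113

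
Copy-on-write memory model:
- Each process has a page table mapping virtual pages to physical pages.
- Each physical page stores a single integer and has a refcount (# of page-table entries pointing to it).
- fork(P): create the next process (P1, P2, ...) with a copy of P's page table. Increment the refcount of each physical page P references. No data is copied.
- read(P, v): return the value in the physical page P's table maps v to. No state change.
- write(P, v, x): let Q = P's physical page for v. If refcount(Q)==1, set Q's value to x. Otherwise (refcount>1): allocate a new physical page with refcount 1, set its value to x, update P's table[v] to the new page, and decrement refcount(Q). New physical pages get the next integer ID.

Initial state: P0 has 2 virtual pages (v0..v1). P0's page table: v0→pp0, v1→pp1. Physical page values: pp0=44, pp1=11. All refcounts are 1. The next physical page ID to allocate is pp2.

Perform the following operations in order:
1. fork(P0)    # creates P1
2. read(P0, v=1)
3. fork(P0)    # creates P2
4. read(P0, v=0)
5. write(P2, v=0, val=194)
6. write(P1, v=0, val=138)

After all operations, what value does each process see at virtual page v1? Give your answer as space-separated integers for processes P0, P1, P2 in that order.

Answer: 11 11 11

Derivation:
Op 1: fork(P0) -> P1. 2 ppages; refcounts: pp0:2 pp1:2
Op 2: read(P0, v1) -> 11. No state change.
Op 3: fork(P0) -> P2. 2 ppages; refcounts: pp0:3 pp1:3
Op 4: read(P0, v0) -> 44. No state change.
Op 5: write(P2, v0, 194). refcount(pp0)=3>1 -> COPY to pp2. 3 ppages; refcounts: pp0:2 pp1:3 pp2:1
Op 6: write(P1, v0, 138). refcount(pp0)=2>1 -> COPY to pp3. 4 ppages; refcounts: pp0:1 pp1:3 pp2:1 pp3:1
P0: v1 -> pp1 = 11
P1: v1 -> pp1 = 11
P2: v1 -> pp1 = 11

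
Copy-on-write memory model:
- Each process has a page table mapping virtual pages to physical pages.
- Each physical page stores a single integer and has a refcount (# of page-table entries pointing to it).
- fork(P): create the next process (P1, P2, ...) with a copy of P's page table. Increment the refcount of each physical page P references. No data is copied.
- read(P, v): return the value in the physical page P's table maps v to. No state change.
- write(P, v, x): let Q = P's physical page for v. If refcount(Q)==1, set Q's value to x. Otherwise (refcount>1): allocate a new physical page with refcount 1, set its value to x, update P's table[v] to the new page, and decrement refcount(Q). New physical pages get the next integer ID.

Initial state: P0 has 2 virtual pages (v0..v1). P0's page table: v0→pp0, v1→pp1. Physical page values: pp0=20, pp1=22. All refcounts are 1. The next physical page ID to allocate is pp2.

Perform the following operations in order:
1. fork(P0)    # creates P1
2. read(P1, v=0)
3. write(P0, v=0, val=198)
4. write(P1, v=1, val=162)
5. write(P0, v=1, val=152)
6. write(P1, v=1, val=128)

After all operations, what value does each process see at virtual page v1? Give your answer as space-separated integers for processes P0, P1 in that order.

Answer: 152 128

Derivation:
Op 1: fork(P0) -> P1. 2 ppages; refcounts: pp0:2 pp1:2
Op 2: read(P1, v0) -> 20. No state change.
Op 3: write(P0, v0, 198). refcount(pp0)=2>1 -> COPY to pp2. 3 ppages; refcounts: pp0:1 pp1:2 pp2:1
Op 4: write(P1, v1, 162). refcount(pp1)=2>1 -> COPY to pp3. 4 ppages; refcounts: pp0:1 pp1:1 pp2:1 pp3:1
Op 5: write(P0, v1, 152). refcount(pp1)=1 -> write in place. 4 ppages; refcounts: pp0:1 pp1:1 pp2:1 pp3:1
Op 6: write(P1, v1, 128). refcount(pp3)=1 -> write in place. 4 ppages; refcounts: pp0:1 pp1:1 pp2:1 pp3:1
P0: v1 -> pp1 = 152
P1: v1 -> pp3 = 128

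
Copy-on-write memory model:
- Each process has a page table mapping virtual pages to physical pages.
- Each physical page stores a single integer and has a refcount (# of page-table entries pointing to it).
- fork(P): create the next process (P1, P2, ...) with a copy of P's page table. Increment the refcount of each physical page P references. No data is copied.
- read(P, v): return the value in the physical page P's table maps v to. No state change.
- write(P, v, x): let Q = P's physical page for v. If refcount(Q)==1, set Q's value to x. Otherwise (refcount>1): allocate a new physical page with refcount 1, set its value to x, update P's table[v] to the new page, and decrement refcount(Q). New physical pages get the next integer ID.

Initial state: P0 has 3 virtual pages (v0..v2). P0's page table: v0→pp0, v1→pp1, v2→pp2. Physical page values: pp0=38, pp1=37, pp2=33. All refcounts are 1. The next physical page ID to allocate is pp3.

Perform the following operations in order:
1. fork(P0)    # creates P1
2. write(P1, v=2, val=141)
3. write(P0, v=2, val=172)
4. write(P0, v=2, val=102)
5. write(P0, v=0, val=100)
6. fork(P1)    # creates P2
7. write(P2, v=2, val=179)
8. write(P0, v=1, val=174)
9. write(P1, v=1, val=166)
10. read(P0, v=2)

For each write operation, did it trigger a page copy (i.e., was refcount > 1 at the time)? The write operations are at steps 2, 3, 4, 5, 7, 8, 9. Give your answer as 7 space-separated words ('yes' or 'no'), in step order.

Op 1: fork(P0) -> P1. 3 ppages; refcounts: pp0:2 pp1:2 pp2:2
Op 2: write(P1, v2, 141). refcount(pp2)=2>1 -> COPY to pp3. 4 ppages; refcounts: pp0:2 pp1:2 pp2:1 pp3:1
Op 3: write(P0, v2, 172). refcount(pp2)=1 -> write in place. 4 ppages; refcounts: pp0:2 pp1:2 pp2:1 pp3:1
Op 4: write(P0, v2, 102). refcount(pp2)=1 -> write in place. 4 ppages; refcounts: pp0:2 pp1:2 pp2:1 pp3:1
Op 5: write(P0, v0, 100). refcount(pp0)=2>1 -> COPY to pp4. 5 ppages; refcounts: pp0:1 pp1:2 pp2:1 pp3:1 pp4:1
Op 6: fork(P1) -> P2. 5 ppages; refcounts: pp0:2 pp1:3 pp2:1 pp3:2 pp4:1
Op 7: write(P2, v2, 179). refcount(pp3)=2>1 -> COPY to pp5. 6 ppages; refcounts: pp0:2 pp1:3 pp2:1 pp3:1 pp4:1 pp5:1
Op 8: write(P0, v1, 174). refcount(pp1)=3>1 -> COPY to pp6. 7 ppages; refcounts: pp0:2 pp1:2 pp2:1 pp3:1 pp4:1 pp5:1 pp6:1
Op 9: write(P1, v1, 166). refcount(pp1)=2>1 -> COPY to pp7. 8 ppages; refcounts: pp0:2 pp1:1 pp2:1 pp3:1 pp4:1 pp5:1 pp6:1 pp7:1
Op 10: read(P0, v2) -> 102. No state change.

yes no no yes yes yes yes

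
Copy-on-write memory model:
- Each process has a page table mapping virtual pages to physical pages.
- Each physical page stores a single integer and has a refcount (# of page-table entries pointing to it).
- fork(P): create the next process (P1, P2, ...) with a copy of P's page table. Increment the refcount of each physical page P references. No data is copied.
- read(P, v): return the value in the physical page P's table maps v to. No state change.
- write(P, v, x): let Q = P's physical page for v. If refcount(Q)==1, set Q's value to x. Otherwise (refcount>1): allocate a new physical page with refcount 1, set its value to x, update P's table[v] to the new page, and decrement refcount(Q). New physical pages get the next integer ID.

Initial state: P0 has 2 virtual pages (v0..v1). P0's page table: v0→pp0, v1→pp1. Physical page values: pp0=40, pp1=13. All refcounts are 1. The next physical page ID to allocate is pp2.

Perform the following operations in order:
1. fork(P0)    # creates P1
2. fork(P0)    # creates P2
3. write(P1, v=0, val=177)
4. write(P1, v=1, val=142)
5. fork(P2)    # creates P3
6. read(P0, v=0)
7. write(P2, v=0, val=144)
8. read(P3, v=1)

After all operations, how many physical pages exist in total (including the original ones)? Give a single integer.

Op 1: fork(P0) -> P1. 2 ppages; refcounts: pp0:2 pp1:2
Op 2: fork(P0) -> P2. 2 ppages; refcounts: pp0:3 pp1:3
Op 3: write(P1, v0, 177). refcount(pp0)=3>1 -> COPY to pp2. 3 ppages; refcounts: pp0:2 pp1:3 pp2:1
Op 4: write(P1, v1, 142). refcount(pp1)=3>1 -> COPY to pp3. 4 ppages; refcounts: pp0:2 pp1:2 pp2:1 pp3:1
Op 5: fork(P2) -> P3. 4 ppages; refcounts: pp0:3 pp1:3 pp2:1 pp3:1
Op 6: read(P0, v0) -> 40. No state change.
Op 7: write(P2, v0, 144). refcount(pp0)=3>1 -> COPY to pp4. 5 ppages; refcounts: pp0:2 pp1:3 pp2:1 pp3:1 pp4:1
Op 8: read(P3, v1) -> 13. No state change.

Answer: 5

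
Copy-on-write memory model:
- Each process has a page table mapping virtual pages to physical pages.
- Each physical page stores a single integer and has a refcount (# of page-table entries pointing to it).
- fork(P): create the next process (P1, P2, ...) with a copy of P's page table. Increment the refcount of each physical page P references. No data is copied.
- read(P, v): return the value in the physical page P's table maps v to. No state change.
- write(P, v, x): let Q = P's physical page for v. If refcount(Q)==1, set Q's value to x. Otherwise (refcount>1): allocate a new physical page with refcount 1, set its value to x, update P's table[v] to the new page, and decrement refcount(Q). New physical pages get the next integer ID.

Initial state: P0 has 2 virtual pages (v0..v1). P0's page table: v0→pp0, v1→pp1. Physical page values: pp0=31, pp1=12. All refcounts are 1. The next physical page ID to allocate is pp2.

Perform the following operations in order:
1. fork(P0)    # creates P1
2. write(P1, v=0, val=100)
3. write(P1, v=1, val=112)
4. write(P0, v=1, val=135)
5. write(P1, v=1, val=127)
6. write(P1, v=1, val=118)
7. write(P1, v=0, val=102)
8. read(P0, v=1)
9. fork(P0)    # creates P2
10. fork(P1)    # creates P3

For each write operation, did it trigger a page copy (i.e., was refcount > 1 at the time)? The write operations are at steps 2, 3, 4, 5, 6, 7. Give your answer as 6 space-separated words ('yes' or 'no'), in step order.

Op 1: fork(P0) -> P1. 2 ppages; refcounts: pp0:2 pp1:2
Op 2: write(P1, v0, 100). refcount(pp0)=2>1 -> COPY to pp2. 3 ppages; refcounts: pp0:1 pp1:2 pp2:1
Op 3: write(P1, v1, 112). refcount(pp1)=2>1 -> COPY to pp3. 4 ppages; refcounts: pp0:1 pp1:1 pp2:1 pp3:1
Op 4: write(P0, v1, 135). refcount(pp1)=1 -> write in place. 4 ppages; refcounts: pp0:1 pp1:1 pp2:1 pp3:1
Op 5: write(P1, v1, 127). refcount(pp3)=1 -> write in place. 4 ppages; refcounts: pp0:1 pp1:1 pp2:1 pp3:1
Op 6: write(P1, v1, 118). refcount(pp3)=1 -> write in place. 4 ppages; refcounts: pp0:1 pp1:1 pp2:1 pp3:1
Op 7: write(P1, v0, 102). refcount(pp2)=1 -> write in place. 4 ppages; refcounts: pp0:1 pp1:1 pp2:1 pp3:1
Op 8: read(P0, v1) -> 135. No state change.
Op 9: fork(P0) -> P2. 4 ppages; refcounts: pp0:2 pp1:2 pp2:1 pp3:1
Op 10: fork(P1) -> P3. 4 ppages; refcounts: pp0:2 pp1:2 pp2:2 pp3:2

yes yes no no no no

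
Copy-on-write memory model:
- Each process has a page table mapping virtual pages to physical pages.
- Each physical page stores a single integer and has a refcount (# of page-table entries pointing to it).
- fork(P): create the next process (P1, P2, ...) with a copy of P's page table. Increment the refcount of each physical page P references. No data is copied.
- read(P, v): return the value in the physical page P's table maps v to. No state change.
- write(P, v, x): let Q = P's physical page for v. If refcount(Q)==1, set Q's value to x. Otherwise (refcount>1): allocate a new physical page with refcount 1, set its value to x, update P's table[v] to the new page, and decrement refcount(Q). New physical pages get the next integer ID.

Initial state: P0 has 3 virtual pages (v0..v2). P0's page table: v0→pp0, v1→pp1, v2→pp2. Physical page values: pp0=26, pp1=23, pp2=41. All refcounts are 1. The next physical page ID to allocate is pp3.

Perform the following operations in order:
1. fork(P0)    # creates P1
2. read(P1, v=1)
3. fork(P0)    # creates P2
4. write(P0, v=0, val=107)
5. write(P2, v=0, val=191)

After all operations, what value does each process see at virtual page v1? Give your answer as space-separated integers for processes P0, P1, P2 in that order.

Op 1: fork(P0) -> P1. 3 ppages; refcounts: pp0:2 pp1:2 pp2:2
Op 2: read(P1, v1) -> 23. No state change.
Op 3: fork(P0) -> P2. 3 ppages; refcounts: pp0:3 pp1:3 pp2:3
Op 4: write(P0, v0, 107). refcount(pp0)=3>1 -> COPY to pp3. 4 ppages; refcounts: pp0:2 pp1:3 pp2:3 pp3:1
Op 5: write(P2, v0, 191). refcount(pp0)=2>1 -> COPY to pp4. 5 ppages; refcounts: pp0:1 pp1:3 pp2:3 pp3:1 pp4:1
P0: v1 -> pp1 = 23
P1: v1 -> pp1 = 23
P2: v1 -> pp1 = 23

Answer: 23 23 23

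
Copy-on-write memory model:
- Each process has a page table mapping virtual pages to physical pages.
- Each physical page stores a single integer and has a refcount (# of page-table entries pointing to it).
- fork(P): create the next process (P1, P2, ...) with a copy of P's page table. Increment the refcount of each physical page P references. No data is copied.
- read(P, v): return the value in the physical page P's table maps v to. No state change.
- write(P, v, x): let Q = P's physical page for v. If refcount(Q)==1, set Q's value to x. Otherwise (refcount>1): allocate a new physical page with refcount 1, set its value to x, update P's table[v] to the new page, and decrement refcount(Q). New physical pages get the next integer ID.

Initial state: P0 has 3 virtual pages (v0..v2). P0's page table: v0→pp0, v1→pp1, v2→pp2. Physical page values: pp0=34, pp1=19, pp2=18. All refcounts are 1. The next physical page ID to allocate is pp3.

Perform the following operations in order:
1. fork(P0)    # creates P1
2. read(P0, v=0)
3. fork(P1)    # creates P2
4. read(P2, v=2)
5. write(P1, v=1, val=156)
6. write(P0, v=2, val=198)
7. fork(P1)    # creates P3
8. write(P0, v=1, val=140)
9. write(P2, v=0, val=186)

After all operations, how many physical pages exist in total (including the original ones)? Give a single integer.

Op 1: fork(P0) -> P1. 3 ppages; refcounts: pp0:2 pp1:2 pp2:2
Op 2: read(P0, v0) -> 34. No state change.
Op 3: fork(P1) -> P2. 3 ppages; refcounts: pp0:3 pp1:3 pp2:3
Op 4: read(P2, v2) -> 18. No state change.
Op 5: write(P1, v1, 156). refcount(pp1)=3>1 -> COPY to pp3. 4 ppages; refcounts: pp0:3 pp1:2 pp2:3 pp3:1
Op 6: write(P0, v2, 198). refcount(pp2)=3>1 -> COPY to pp4. 5 ppages; refcounts: pp0:3 pp1:2 pp2:2 pp3:1 pp4:1
Op 7: fork(P1) -> P3. 5 ppages; refcounts: pp0:4 pp1:2 pp2:3 pp3:2 pp4:1
Op 8: write(P0, v1, 140). refcount(pp1)=2>1 -> COPY to pp5. 6 ppages; refcounts: pp0:4 pp1:1 pp2:3 pp3:2 pp4:1 pp5:1
Op 9: write(P2, v0, 186). refcount(pp0)=4>1 -> COPY to pp6. 7 ppages; refcounts: pp0:3 pp1:1 pp2:3 pp3:2 pp4:1 pp5:1 pp6:1

Answer: 7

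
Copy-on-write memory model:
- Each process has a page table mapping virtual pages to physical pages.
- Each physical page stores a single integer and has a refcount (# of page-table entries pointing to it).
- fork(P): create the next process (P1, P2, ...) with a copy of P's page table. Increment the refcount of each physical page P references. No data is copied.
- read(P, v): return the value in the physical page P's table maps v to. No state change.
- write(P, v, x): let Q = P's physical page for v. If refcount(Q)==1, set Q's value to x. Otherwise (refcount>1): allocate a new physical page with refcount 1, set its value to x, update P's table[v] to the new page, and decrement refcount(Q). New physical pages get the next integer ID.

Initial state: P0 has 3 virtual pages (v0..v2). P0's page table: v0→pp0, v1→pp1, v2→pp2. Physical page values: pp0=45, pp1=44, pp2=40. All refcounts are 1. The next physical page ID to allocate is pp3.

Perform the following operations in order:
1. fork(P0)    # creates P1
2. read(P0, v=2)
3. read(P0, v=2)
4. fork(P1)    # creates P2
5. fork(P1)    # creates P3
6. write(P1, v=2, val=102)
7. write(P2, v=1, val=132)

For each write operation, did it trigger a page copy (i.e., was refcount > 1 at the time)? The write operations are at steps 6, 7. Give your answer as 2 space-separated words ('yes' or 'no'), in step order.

Op 1: fork(P0) -> P1. 3 ppages; refcounts: pp0:2 pp1:2 pp2:2
Op 2: read(P0, v2) -> 40. No state change.
Op 3: read(P0, v2) -> 40. No state change.
Op 4: fork(P1) -> P2. 3 ppages; refcounts: pp0:3 pp1:3 pp2:3
Op 5: fork(P1) -> P3. 3 ppages; refcounts: pp0:4 pp1:4 pp2:4
Op 6: write(P1, v2, 102). refcount(pp2)=4>1 -> COPY to pp3. 4 ppages; refcounts: pp0:4 pp1:4 pp2:3 pp3:1
Op 7: write(P2, v1, 132). refcount(pp1)=4>1 -> COPY to pp4. 5 ppages; refcounts: pp0:4 pp1:3 pp2:3 pp3:1 pp4:1

yes yes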